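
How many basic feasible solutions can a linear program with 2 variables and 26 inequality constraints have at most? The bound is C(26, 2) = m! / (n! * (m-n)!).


Each vertex corresponds to some choice of n active constraints out of m, so the number of vertices is at most C(m, n) = m! / (n!(m-n)!).
m = 26, n = 2
Numerator: 26 * 25
Denominator: 2! = 2
C(26, 2) = 325


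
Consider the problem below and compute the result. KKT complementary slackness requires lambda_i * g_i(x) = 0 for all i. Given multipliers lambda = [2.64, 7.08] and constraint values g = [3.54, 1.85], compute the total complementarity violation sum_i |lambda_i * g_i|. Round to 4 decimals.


KKT complementary slackness check:
lambda_1 * g_1 = 2.64 * 3.54 = 9.3456
lambda_2 * g_2 = 7.08 * 1.85 = 13.098
Total violation = 9.3456 + 13.098 = 22.4436


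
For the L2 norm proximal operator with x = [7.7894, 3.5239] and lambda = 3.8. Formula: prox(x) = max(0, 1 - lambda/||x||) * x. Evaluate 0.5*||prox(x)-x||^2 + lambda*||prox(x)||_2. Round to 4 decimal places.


Step 1: Compute ||x||.
||x|| = 8.5494
Step 2: Compute scaling factor.
scale = max(0, 1 - 3.8/8.5494) = 0.5555
Step 3: prox(x) = [4.3272, 1.9576]
||prox(x)|| = 4.7494
Step 4: Proximal objective.
0.5*||prox-x||^2 = 7.22
lambda*||prox|| = 18.0477
Total = 25.2678


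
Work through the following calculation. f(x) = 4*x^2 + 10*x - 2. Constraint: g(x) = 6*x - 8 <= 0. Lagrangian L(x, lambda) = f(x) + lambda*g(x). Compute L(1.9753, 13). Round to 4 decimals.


Step 1: Evaluate f(x).
f(1.9753) = 4*1.9753^2 + 10*1.9753 - 2 = 33.3602
Step 2: Evaluate g(x).
g(1.9753) = 6*1.9753 - 8 = 3.8518
Step 3: Compute Lagrangian.
L = 33.3602 + 13*3.8518 = 83.4336


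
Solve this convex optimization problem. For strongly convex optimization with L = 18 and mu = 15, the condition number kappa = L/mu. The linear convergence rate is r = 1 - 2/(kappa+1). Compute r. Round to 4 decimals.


Step 1: Compute the condition number.
kappa = L/mu = 18/15 = 1.2
Step 2: Compute the convergence rate.
r = 1 - 2/(kappa + 1) = 1 - 2*mu/(L + mu) = (L - mu)/(L + mu) = 3/33 = 0.0909


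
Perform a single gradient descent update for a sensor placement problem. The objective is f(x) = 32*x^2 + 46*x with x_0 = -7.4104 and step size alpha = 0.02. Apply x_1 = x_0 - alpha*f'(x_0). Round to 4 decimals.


We compute the gradient at x_0 and apply the update.
f'(x) = 64*x + 46
f'(-7.4104) = 64*-7.4104 + 46 = -428.2656
x_1 = -7.4104 - 0.02*-428.2656 = 1.1549


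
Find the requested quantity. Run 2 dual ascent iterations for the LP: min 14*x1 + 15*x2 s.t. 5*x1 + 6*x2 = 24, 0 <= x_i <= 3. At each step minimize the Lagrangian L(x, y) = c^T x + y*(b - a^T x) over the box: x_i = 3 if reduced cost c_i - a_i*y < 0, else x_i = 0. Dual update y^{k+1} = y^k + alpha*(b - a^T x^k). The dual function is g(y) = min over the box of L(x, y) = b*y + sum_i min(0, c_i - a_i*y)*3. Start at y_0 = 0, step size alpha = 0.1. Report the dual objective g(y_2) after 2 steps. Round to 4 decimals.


Dual ascent for LP: min 14*x1 + 15*x2, 5*x1 + 6*x2 = 24, 0 <= x_i <= 3
Step 1: y^k = 0.0, reduced costs: (14.0, 15.0)
  x^k = (0.0, 0.0), subgradient = b - a^T x = 24.0
  y^{k+1} = 0.0 + 0.1*24.0 = 2.4
Step 2: y^k = 2.4, reduced costs: (2.0, 0.6)
  x^k = (0.0, 0.0), subgradient = b - a^T x = 24.0
  y^{k+1} = 2.4 + 0.1*24.0 = 4.8
Dual objective at y_2 = 4.8: reduced costs (-10.0, -13.8), box minimizer x = (3.0, 3.0)
g(y_2) = b*y + (c1 - a1*y)*x1 + (c2 - a2*y)*x2 = 24*4.8 + (-10.0)*3.0 + (-13.8)*3.0 = 115.2 - 30.0 - 41.4 = 43.8


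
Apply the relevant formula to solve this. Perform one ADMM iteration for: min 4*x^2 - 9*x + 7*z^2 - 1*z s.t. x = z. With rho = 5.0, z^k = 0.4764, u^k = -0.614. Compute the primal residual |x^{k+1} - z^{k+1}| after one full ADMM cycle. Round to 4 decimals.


ADMM iteration with rho = 5.0, z^k = 0.4764, u^k = -0.614
Step 1: x-update.
Minimize 4*x^2 - 9*x + (5.0/2)*(x - 0.4764 - 0.614)^2
FOC: (2*4 + 5.0)*x = 9 + 5.0*(0.4764 + 0.614)
x^{k+1} = 1.1117
Step 2: z-update.
Minimize 7*z^2 - 1*z + (5.0/2)*(1.1117 - z - 0.614)^2
FOC: (2*7 + 5.0)*z = 1 + 5.0*(1.1117 - 0.614)
z^{k+1} = 0.1836
Step 3: u-update.
u^{k+1} = -0.614 + 1.1117 - 0.1836 = 0.3141
Step 4: Primal residual = |1.1117 - 0.1836| = 0.9281


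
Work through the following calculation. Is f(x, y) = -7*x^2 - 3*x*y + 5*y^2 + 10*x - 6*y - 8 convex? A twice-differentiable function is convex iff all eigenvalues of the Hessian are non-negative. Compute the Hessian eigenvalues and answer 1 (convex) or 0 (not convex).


The Hessian of f(x,y) = -7*x^2 - 3*x*y + 5*y^2 + 10*x - 6*y - 8 is:
H = [[-14, -3], [-3, 10]]
Trace = -14 + 10 = -4
Determinant = -14*10 - (-3)^2 = -149
Discriminant = (-4)^2 - 4*-149 = 612.0
Eigenvalues: lambda_1 = -14.3693, lambda_2 = 10.3693
The function is not convex.

0


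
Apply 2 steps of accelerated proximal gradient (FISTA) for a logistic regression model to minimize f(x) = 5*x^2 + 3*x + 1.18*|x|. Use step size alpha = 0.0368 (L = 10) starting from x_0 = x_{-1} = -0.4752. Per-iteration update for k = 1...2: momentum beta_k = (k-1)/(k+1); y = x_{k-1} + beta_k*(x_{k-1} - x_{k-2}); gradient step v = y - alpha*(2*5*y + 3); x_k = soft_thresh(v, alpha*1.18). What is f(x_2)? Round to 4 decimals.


FISTA on f(x) = 5*x^2 + 3*x + 1.18*|x|
L = 10, alpha = 0.0368
Iteration 1: beta = 0.0, y = -0.4752 + 0.0*(-0.4752 + 0.4752) = -0.4752
  grad(y) = -1.752, v = y - alpha*grad = -0.4107
  prox(v) = soft_thresh(-0.4107, 0.0434) = -0.3673
Iteration 2: beta = 0.3333, y = -0.3673 + 0.3333*(-0.3673 + 0.4752) = -0.3313
  grad(y) = -0.3134, v = y - alpha*grad = -0.3198
  prox(v) = soft_thresh(-0.3198, 0.0434) = -0.2764
f(x_2) = 5*(-0.2764)^2 + 3*(-0.2764) + 1.18*|-0.2764| = -0.1211


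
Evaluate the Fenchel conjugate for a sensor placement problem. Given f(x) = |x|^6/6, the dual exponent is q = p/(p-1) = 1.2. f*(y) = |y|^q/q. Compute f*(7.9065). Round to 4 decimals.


The conjugate exponent q satisfies 1/p + 1/q = 1.
p = 6, so q = 6/(6 - 1) = 1.2
|y|^q = 7.9065^1.2 = 11.9559
f*(7.9065) = 11.9559 / 1.2 = 9.9632


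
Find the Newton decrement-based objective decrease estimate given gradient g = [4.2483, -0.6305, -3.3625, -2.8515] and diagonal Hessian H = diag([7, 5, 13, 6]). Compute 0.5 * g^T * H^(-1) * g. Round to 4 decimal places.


Step 1: H is diagonal, so H^(-1) * g = [0.6069, -0.1261, -0.2587, -0.4753].
Step 2: g^T H^(-1) g = sum_i g_i^2 / H_ii
  = (4.2483)^2/7 + (-0.6305)^2/5 + (-3.3625)^2/13 + (-2.8515)^2/6
  = 2.5783 + 0.0795 + 0.8697 + 1.3552 = 4.8827
Step 3: Objective decrease = 0.5 * g^T H^(-1) g = 2.4413


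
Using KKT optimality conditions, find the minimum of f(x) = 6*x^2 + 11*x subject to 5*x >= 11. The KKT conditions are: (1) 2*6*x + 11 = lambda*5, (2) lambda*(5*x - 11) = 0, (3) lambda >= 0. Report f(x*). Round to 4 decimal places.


Step 1: Try lambda = 0 (constraint inactive).
x_unc = -11/(2*6) = -0.9167
Check: 5*-0.9167 = -4.5835 < 11 -- violated!
Step 2: Constraint must be active: 5*x = 11
x* = 11/5 = 2.2
lambda = (2*6*2.2 + 11)/5 = 7.48
Step 3: Compute optimal value.
f(x*) = 6*2.2^2 + 11*2.2 = 53.24


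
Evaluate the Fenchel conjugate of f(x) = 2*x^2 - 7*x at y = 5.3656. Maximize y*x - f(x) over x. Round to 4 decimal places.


f*(y) = sup_x {y*x - a*x^2 - b*x} = sup_x {(y-b)*x - a*x^2}
FOC: (y - b) - 2a*x = 0 => x* = (y - b)/(2a)
x* = (5.3656 + 7)/(2*2) = 3.0914
f*(5.3656) = (y-b)^2/(4a) = (5.3656 + 7)^2/(4*2)
= 152.9081/8 = 19.1135


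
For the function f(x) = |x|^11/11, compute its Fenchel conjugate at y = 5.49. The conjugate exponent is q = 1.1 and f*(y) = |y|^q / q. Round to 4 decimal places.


The conjugate exponent q satisfies 1/p + 1/q = 1.
p = 11, so q = 11/(11 - 1) = 1.1
|y|^q = 5.49^1.1 = 6.5092
f*(5.49) = 6.5092 / 1.1 = 5.9175


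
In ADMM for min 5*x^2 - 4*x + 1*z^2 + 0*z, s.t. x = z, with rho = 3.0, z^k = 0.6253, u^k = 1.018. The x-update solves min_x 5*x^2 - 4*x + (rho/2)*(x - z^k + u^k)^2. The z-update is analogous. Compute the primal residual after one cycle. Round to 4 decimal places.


ADMM iteration with rho = 3.0, z^k = 0.6253, u^k = 1.018
Step 1: x-update.
Minimize 5*x^2 - 4*x + (3.0/2)*(x - 0.6253 + 1.018)^2
FOC: (2*5 + 3.0)*x = 4 + 3.0*(0.6253 - 1.018)
x^{k+1} = 0.2171
Step 2: z-update.
Minimize 1*z^2 + 0*z + (3.0/2)*(0.2171 - z + 1.018)^2
FOC: (2*1 + 3.0)*z = 0 + 3.0*(0.2171 + 1.018)
z^{k+1} = 0.741
Step 3: u-update.
u^{k+1} = 1.018 + 0.2171 - 0.741 = 0.494
Step 4: Primal residual = |0.2171 - 0.741| = 0.524


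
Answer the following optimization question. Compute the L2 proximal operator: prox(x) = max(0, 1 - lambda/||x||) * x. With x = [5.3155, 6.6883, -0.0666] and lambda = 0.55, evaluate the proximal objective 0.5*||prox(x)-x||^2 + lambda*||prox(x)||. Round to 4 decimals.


Step 1: Compute ||x||.
||x|| = 8.5436
Step 2: Compute scaling factor.
scale = max(0, 1 - 0.55/8.5436) = 0.9356
Step 3: prox(x) = [4.9733, 6.2577, -0.0623]
||prox(x)|| = 7.9936
Step 4: Proximal objective.
0.5*||prox-x||^2 = 0.1513
lambda*||prox|| = 4.3965
Total = 4.5477


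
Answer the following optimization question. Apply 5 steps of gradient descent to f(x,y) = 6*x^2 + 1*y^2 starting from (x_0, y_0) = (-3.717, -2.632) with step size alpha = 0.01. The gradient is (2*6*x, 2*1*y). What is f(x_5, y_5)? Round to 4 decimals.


Gradient descent on f(x,y) = 6*x^2 + 1*y^2.
Starting point: (-3.717, -2.632), alpha = 0.01
Step 1: grad_x = 2*6*-3.717 = -44.604, grad_y = 2*1*-2.632 = -5.264
  x_1 = -3.717 - 0.01*-44.604 = -3.271
  y_1 = -2.632 - 0.01*-5.264 = -2.5794
Step 2: grad_x = 2*6*-3.271 = -39.2515, grad_y = 2*1*-2.5794 = -5.1587
  x_2 = -3.271 - 0.01*-39.2515 = -2.8784
  y_2 = -2.5794 - 0.01*-5.1587 = -2.5278
Step 3: grad_x = 2*6*-2.8784 = -34.5413, grad_y = 2*1*-2.5278 = -5.0555
  x_3 = -2.8784 - 0.01*-34.5413 = -2.533
  y_3 = -2.5278 - 0.01*-5.0555 = -2.4772
Step 4: grad_x = 2*6*-2.533 = -30.3964, grad_y = 2*1*-2.4772 = -4.9544
  x_4 = -2.533 - 0.01*-30.3964 = -2.2291
  y_4 = -2.4772 - 0.01*-4.9544 = -2.4277
Step 5: grad_x = 2*6*-2.2291 = -26.7488, grad_y = 2*1*-2.4277 = -4.8553
  x_5 = -2.2291 - 0.01*-26.7488 = -1.9616
  y_5 = -2.4277 - 0.01*-4.8553 = -2.3791
f(-1.9616, -2.3791) = 6*(-1.9616)^2 + 1*(-2.3791)^2 = 28.747


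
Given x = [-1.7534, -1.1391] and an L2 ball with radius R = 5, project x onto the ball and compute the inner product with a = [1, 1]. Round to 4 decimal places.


Step 1: Compute ||x|| (intermediates to 6 decimals).
||x|| = sqrt((-1.7534)^2 + (-1.1391)^2) = 2.090923
Step 2: Project.
Since ||x|| <= R, proj = x (no scaling needed).
proj(x) = [-1.7534, -1.1391]
Step 3: Dot product.
a^T * proj(x) = 1*(-1.7534) + 1*(-1.1391) = -2.8925


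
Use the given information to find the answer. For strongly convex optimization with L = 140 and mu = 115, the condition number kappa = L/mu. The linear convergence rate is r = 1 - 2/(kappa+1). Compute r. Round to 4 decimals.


Step 1: Compute the condition number.
kappa = L/mu = 140/115 = 1.2174
Step 2: Compute the convergence rate.
r = 1 - 2/(kappa + 1) = 1 - 2*mu/(L + mu) = (L - mu)/(L + mu) = 25/255 = 0.098


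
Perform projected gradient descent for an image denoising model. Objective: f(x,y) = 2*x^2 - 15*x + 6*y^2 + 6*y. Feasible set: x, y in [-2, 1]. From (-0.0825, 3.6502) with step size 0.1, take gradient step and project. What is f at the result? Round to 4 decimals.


Step 1: Compute gradient at (-0.0825, 3.6502).
grad_x = 2*2*-0.0825 - 15 = -15.33
grad_y = 2*6*3.6502 + 6 = 49.8024
Step 2: Gradient step.
x_raw = -0.0825 - 0.1*-15.33 = 1.4505
y_raw = 3.6502 - 0.1*49.8024 = -1.33
Step 3: Project onto [-2, 1].
x_proj = clip(1.4505) = 1.0
y_proj = clip(-1.33) = -1.33
Step 4: Evaluate f.
f(1.0, -1.33) = -10.3662


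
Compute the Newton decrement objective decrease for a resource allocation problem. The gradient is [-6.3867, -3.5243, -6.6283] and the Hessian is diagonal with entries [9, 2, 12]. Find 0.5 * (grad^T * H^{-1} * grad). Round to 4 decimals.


Step 1: H is diagonal, so H^(-1) * g = [-0.7096, -1.7622, -0.5524].
Step 2: g^T H^(-1) g = sum_i g_i^2 / H_ii
  = (-6.3867)^2/9 + (-3.5243)^2/2 + (-6.6283)^2/12
  = 4.5322 + 6.2103 + 3.6612 = 14.4038
Step 3: Objective decrease = 0.5 * g^T H^(-1) g = 7.2019


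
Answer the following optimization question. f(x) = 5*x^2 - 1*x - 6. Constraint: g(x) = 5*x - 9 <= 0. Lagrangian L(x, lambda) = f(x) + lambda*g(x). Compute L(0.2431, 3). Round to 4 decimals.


Step 1: Evaluate f(x).
f(0.2431) = 5*0.2431^2 - 1*0.2431 - 6 = -5.9476
Step 2: Evaluate g(x).
g(0.2431) = 5*0.2431 - 9 = -7.7845
Step 3: Compute Lagrangian.
L = -5.9476 + 3*-7.7845 = -29.3011


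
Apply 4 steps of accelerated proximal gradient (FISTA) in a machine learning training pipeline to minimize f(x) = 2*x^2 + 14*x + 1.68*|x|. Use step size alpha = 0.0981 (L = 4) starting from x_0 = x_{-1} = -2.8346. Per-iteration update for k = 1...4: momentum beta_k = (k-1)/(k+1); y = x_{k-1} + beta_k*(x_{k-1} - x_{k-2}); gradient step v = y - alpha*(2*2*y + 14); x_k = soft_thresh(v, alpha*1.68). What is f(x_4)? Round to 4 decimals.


FISTA on f(x) = 2*x^2 + 14*x + 1.68*|x|
L = 4, alpha = 0.0981
Iteration 1: beta = 0.0, y = -2.8346 + 0.0*(-2.8346 + 2.8346) = -2.8346
  grad(y) = 2.6616, v = y - alpha*grad = -3.0957
  prox(v) = soft_thresh(-3.0957, 0.1648) = -2.9309
Iteration 2: beta = 0.3333, y = -2.9309 + 0.3333*(-2.9309 + 2.8346) = -2.963
  grad(y) = 2.148, v = y - alpha*grad = -3.1737
  prox(v) = soft_thresh(-3.1737, 0.1648) = -3.0089
Iteration 3: beta = 0.5, y = -3.0089 + 0.5*(-3.0089 + 2.9309) = -3.0479
  grad(y) = 1.8083, v = y - alpha*grad = -3.2253
  prox(v) = soft_thresh(-3.2253, 0.1648) = -3.0605
Iteration 4: beta = 0.6, y = -3.0605 + 0.6*(-3.0605 + 3.0089) = -3.0915
  grad(y) = 1.6342, v = y - alpha*grad = -3.2518
  prox(v) = soft_thresh(-3.2518, 0.1648) = -3.087
f(x_4) = 2*(-3.087)^2 + 14*(-3.087) + 1.68*|-3.087| = -18.9727


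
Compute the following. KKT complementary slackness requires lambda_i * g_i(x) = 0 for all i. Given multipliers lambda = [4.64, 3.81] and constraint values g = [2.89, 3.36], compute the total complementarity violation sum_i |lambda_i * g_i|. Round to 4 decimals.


KKT complementary slackness check:
lambda_1 * g_1 = 4.64 * 2.89 = 13.4096
lambda_2 * g_2 = 3.81 * 3.36 = 12.8016
Total violation = 13.4096 + 12.8016 = 26.2112


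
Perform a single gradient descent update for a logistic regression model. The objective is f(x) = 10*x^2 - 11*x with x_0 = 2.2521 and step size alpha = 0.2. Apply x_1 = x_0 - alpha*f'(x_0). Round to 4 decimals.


We compute the gradient at x_0 and apply the update.
f'(x) = 20*x - 11
f'(2.2521) = 20*2.2521 - 11 = 34.042
x_1 = 2.2521 - 0.2*34.042 = -4.5563


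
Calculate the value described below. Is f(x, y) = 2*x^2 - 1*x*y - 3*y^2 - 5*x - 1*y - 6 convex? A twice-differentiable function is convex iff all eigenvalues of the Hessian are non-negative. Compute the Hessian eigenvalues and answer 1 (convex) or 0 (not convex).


The Hessian of f(x,y) = 2*x^2 - 1*x*y - 3*y^2 - 5*x - 1*y - 6 is:
H = [[4, -1], [-1, -6]]
Trace = 4 - 6 = -2
Determinant = 4*-6 - (-1)^2 = -25
Discriminant = (-2)^2 - 4*-25 = 104.0
Eigenvalues: lambda_1 = -6.099, lambda_2 = 4.099
The function is not convex.

0


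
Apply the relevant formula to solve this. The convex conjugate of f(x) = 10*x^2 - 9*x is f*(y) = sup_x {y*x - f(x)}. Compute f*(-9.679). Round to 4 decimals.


f*(y) = sup_x {y*x - a*x^2 - b*x} = sup_x {(y-b)*x - a*x^2}
FOC: (y - b) - 2a*x = 0 => x* = (y - b)/(2a)
x* = (-9.679 + 9)/(2*10) = -0.034
f*(-9.679) = (y-b)^2/(4a) = (-9.679 + 9)^2/(4*10)
= 0.461/40 = 0.0115


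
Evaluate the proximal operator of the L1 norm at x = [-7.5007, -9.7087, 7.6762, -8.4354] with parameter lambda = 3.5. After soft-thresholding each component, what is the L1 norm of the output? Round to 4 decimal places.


Soft-thresholding with lambda = 3.5:
prox(-7.5007) = sign(-7.5007)*max(|-7.5007| - 3.5, 0) = -4.0007
prox(-9.7087) = sign(-9.7087)*max(|-9.7087| - 3.5, 0) = -6.2087
prox(7.6762) = sign(7.6762)*max(|7.6762| - 3.5, 0) = 4.1762
prox(-8.4354) = sign(-8.4354)*max(|-8.4354| - 3.5, 0) = -4.9354
prox(x) = [-4.0007, -6.2087, 4.1762, -4.9354]
||prox(x)||_1 = 4.0007 + 6.2087 + 4.1762 + 4.9354 = 19.321


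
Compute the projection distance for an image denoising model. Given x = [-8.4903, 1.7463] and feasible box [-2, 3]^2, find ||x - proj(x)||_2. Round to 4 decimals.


Project each component onto [-2, 3].
clip(-8.4903) = -2.0, clip(1.7463) = 1.7463
Projection = [-2.0, 1.7463]
Squared diffs: [42.124, 0.0]
Distance = sqrt(42.124) = 6.4903


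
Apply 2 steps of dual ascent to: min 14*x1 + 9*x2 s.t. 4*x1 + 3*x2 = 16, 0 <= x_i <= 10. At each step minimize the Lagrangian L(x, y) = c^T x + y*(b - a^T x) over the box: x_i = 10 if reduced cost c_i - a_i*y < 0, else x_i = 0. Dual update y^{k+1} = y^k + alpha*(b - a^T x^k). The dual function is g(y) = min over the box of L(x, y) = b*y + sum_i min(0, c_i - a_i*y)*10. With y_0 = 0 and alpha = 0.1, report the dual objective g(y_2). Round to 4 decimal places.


Dual ascent for LP: min 14*x1 + 9*x2, 4*x1 + 3*x2 = 16, 0 <= x_i <= 10
Step 1: y^k = 0.0, reduced costs: (14.0, 9.0)
  x^k = (0.0, 0.0), subgradient = b - a^T x = 16.0
  y^{k+1} = 0.0 + 0.1*16.0 = 1.6
Step 2: y^k = 1.6, reduced costs: (7.6, 4.2)
  x^k = (0.0, 0.0), subgradient = b - a^T x = 16.0
  y^{k+1} = 1.6 + 0.1*16.0 = 3.2
Dual objective at y_2 = 3.2: reduced costs (1.2, -0.6), box minimizer x = (0.0, 10.0)
g(y_2) = b*y + (c1 - a1*y)*x1 + (c2 - a2*y)*x2 = 16*3.2 + 1.2*0.0 + (-0.6)*10.0 = 51.2 + 0.0 - 6.0 = 45.2


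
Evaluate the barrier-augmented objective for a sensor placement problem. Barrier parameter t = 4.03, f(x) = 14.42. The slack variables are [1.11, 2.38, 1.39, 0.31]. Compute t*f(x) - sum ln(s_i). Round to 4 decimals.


Step 1: Compute log-barrier.
ln values: [0.1044, 0.8671, 0.3293, -1.1712]
phi = -(0.1044 + 0.8671 + 0.3293 - 1.1712) = -0.1296
Step 2: Compute augmented objective.
t*f(x) = 4.03*14.42 = 58.1126
Total = 58.1126 - 0.1296 = 57.983


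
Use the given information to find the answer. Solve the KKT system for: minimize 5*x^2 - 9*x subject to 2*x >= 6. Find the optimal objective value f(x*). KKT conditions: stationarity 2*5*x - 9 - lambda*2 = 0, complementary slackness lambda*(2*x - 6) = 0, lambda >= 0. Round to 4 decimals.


Step 1: Try lambda = 0 (constraint inactive).
x_unc = 9/(2*5) = 0.9
Check: 2*0.9 = 1.8 < 6 -- violated!
Step 2: Constraint must be active: 2*x = 6
x* = 6/2 = 3.0
lambda = (2*5*3.0 - 9)/2 = 10.5
Step 3: Compute optimal value.
f(x*) = 5*3.0^2 - 9*3.0 = 18.0


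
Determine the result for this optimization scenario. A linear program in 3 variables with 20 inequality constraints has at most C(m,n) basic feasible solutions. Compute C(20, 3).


Each vertex corresponds to some choice of n active constraints out of m, so the number of vertices is at most C(m, n) = m! / (n!(m-n)!).
m = 20, n = 3
Numerator: 20 * 19 * 18
Denominator: 3! = 6
C(20, 3) = 1140


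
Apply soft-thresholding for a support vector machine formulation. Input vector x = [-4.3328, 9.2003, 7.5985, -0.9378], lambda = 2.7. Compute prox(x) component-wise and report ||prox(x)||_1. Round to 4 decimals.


Soft-thresholding with lambda = 2.7:
prox(-4.3328) = sign(-4.3328)*max(|-4.3328| - 2.7, 0) = -1.6328
prox(9.2003) = sign(9.2003)*max(|9.2003| - 2.7, 0) = 6.5003
prox(7.5985) = sign(7.5985)*max(|7.5985| - 2.7, 0) = 4.8985
prox(-0.9378) = sign(-0.9378)*max(|-0.9378| - 2.7, 0) = 0.0
prox(x) = [-1.6328, 6.5003, 4.8985, 0.0]
||prox(x)||_1 = 1.6328 + 6.5003 + 4.8985 + 0.0 = 13.0316


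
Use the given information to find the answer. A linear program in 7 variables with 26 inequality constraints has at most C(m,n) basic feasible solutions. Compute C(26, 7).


Each vertex corresponds to some choice of n active constraints out of m, so the number of vertices is at most C(m, n) = m! / (n!(m-n)!).
m = 26, n = 7
Numerator: 26 * 25 * 24 * 23 * 22 * 21 * 20
Denominator: 7! = 5040
C(26, 7) = 657800


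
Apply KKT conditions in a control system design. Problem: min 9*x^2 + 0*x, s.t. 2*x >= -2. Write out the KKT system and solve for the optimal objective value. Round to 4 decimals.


Step 1: Try lambda = 0 (constraint inactive).
Stationarity: 2*9*x + 0 = 0
x* = 0/(2*9) = 0.0
Check constraint: 2*0.0 = 0.0 >= -2 -- satisfied.
Step 2: Compute optimal value.
f(x*) = 9*0.0^2 + 0*0.0 = 0.0


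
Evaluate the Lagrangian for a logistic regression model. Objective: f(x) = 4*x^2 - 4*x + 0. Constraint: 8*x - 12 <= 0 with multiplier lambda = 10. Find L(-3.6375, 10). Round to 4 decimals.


Step 1: Evaluate f(x).
f(-3.6375) = 4*(-3.6375)^2 - 4*(-3.6375) + 0 = 67.4756
Step 2: Evaluate g(x).
g(-3.6375) = 8*-3.6375 - 12 = -41.1
Step 3: Compute Lagrangian.
L = 67.4756 + 10*-41.1 = -343.5244


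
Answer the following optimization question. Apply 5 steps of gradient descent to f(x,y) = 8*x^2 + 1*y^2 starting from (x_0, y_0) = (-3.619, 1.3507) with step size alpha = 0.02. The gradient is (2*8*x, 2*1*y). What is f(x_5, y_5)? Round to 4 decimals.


Gradient descent on f(x,y) = 8*x^2 + 1*y^2.
Starting point: (-3.619, 1.3507), alpha = 0.02
Step 1: grad_x = 2*8*-3.619 = -57.904, grad_y = 2*1*1.3507 = 2.7014
  x_1 = -3.619 - 0.02*-57.904 = -2.4609
  y_1 = 1.3507 - 0.02*2.7014 = 1.2967
Step 2: grad_x = 2*8*-2.4609 = -39.3747, grad_y = 2*1*1.2967 = 2.5933
  x_2 = -2.4609 - 0.02*-39.3747 = -1.6734
  y_2 = 1.2967 - 0.02*2.5933 = 1.2448
Step 3: grad_x = 2*8*-1.6734 = -26.7748, grad_y = 2*1*1.2448 = 2.4896
  x_3 = -1.6734 - 0.02*-26.7748 = -1.1379
  y_3 = 1.2448 - 0.02*2.4896 = 1.195
Step 4: grad_x = 2*8*-1.1379 = -18.2069, grad_y = 2*1*1.195 = 2.39
  x_4 = -1.1379 - 0.02*-18.2069 = -0.7738
  y_4 = 1.195 - 0.02*2.39 = 1.1472
Step 5: grad_x = 2*8*-0.7738 = -12.3807, grad_y = 2*1*1.1472 = 2.2944
  x_5 = -0.7738 - 0.02*-12.3807 = -0.5262
  y_5 = 1.1472 - 0.02*2.2944 = 1.1013
f(-0.5262, 1.1013) = 8*(-0.5262)^2 + 1*1.1013^2 = 3.4278


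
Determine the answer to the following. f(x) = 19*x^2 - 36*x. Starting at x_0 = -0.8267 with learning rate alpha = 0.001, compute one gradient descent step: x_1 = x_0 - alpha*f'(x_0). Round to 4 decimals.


We compute the gradient at x_0 and apply the update.
f'(x) = 38*x - 36
f'(-0.8267) = 38*-0.8267 - 36 = -67.4146
x_1 = -0.8267 - 0.001*-67.4146 = -0.7593


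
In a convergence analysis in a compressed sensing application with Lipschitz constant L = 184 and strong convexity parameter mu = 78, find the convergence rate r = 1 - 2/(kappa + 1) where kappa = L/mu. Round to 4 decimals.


Step 1: Compute the condition number.
kappa = L/mu = 184/78 = 2.359
Step 2: Compute the convergence rate.
r = 1 - 2/(kappa + 1) = 1 - 2*mu/(L + mu) = (L - mu)/(L + mu) = 106/262 = 0.4046


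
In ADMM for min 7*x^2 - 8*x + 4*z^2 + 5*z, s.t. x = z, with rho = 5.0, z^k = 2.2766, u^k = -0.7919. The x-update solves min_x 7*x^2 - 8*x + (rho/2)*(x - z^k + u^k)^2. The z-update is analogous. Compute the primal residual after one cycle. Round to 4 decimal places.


ADMM iteration with rho = 5.0, z^k = 2.2766, u^k = -0.7919
Step 1: x-update.
Minimize 7*x^2 - 8*x + (5.0/2)*(x - 2.2766 - 0.7919)^2
FOC: (2*7 + 5.0)*x = 8 + 5.0*(2.2766 + 0.7919)
x^{k+1} = 1.2286
Step 2: z-update.
Minimize 4*z^2 + 5*z + (5.0/2)*(1.2286 - z - 0.7919)^2
FOC: (2*4 + 5.0)*z = -5 + 5.0*(1.2286 - 0.7919)
z^{k+1} = -0.2167
Step 3: u-update.
u^{k+1} = -0.7919 + 1.2286 + 0.2167 = 0.6533
Step 4: Primal residual = |1.2286 + 0.2167| = 1.4452


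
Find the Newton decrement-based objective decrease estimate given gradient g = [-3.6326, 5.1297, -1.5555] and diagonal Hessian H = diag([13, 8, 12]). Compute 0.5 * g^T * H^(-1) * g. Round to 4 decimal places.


Step 1: H is diagonal, so H^(-1) * g = [-0.2794, 0.6412, -0.1296].
Step 2: g^T H^(-1) g = sum_i g_i^2 / H_ii
  = (-3.6326)^2/13 + (5.1297)^2/8 + (-1.5555)^2/12
  = 1.0151 + 3.2892 + 0.2016 = 4.5059
Step 3: Objective decrease = 0.5 * g^T H^(-1) g = 2.253


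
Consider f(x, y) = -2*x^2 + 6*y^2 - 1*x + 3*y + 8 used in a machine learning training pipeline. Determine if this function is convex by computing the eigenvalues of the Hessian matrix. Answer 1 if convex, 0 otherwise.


The Hessian of f(x,y) = -2*x^2 + 6*y^2 - 1*x + 3*y + 8 is:
H = [[-4, 0], [0, 12]]
Trace = -4 + 12 = 8
Determinant = -4*12 - (0)^2 = -48
Discriminant = (8)^2 - 4*-48 = 256.0
Eigenvalues: lambda_1 = -4.0, lambda_2 = 12.0
The function is not convex.

0


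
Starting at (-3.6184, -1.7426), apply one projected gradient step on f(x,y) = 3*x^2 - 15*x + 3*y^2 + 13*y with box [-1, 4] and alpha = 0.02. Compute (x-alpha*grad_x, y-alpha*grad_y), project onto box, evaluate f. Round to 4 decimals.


Step 1: Compute gradient at (-3.6184, -1.7426).
grad_x = 2*3*-3.6184 - 15 = -36.7104
grad_y = 2*3*-1.7426 + 13 = 2.5444
Step 2: Gradient step.
x_raw = -3.6184 - 0.02*-36.7104 = -2.8842
y_raw = -1.7426 - 0.02*2.5444 = -1.7935
Step 3: Project onto [-1, 4].
x_proj = clip(-2.8842) = -1.0
y_proj = clip(-1.7935) = -1.0
Step 4: Evaluate f.
f(-1.0, -1.0) = 8.0


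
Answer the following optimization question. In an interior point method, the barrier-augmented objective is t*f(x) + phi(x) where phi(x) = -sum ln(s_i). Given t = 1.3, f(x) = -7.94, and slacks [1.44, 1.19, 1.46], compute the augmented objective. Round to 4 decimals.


Step 1: Compute log-barrier.
ln values: [0.3646, 0.174, 0.3784]
phi = -(0.3646 + 0.174 + 0.3784) = -0.917
Step 2: Compute augmented objective.
t*f(x) = 1.3*-7.94 = -10.322
Total = -10.322 - 0.917 = -11.239


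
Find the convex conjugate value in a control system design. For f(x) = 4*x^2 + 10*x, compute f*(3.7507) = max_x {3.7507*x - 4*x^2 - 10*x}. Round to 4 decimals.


f*(y) = sup_x {y*x - a*x^2 - b*x} = sup_x {(y-b)*x - a*x^2}
FOC: (y - b) - 2a*x = 0 => x* = (y - b)/(2a)
x* = (3.7507 - 10)/(2*4) = -0.7812
f*(3.7507) = (y-b)^2/(4a) = (3.7507 - 10)^2/(4*4)
= 39.0538/16 = 2.4409


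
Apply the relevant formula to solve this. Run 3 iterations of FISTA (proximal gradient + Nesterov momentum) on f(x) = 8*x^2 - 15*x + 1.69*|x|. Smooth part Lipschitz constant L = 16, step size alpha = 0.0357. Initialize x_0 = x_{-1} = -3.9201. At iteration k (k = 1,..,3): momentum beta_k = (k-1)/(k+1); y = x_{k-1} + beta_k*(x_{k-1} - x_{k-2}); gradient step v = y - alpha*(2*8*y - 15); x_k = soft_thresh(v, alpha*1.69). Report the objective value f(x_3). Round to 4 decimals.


FISTA on f(x) = 8*x^2 - 15*x + 1.69*|x|
L = 16, alpha = 0.0357
Iteration 1: beta = 0.0, y = -3.9201 + 0.0*(-3.9201 + 3.9201) = -3.9201
  grad(y) = -77.7216, v = y - alpha*grad = -1.1454
  prox(v) = soft_thresh(-1.1454, 0.0603) = -1.0851
Iteration 2: beta = 0.3333, y = -1.0851 + 0.3333*(-1.0851 + 3.9201) = -0.1401
  grad(y) = -17.2417, v = y - alpha*grad = 0.4754
  prox(v) = soft_thresh(0.4754, 0.0603) = 0.4151
Iteration 3: beta = 0.5, y = 0.4151 + 0.5*(0.4151 + 1.0851) = 1.1652
  grad(y) = 3.643, v = y - alpha*grad = 1.0351
  prox(v) = soft_thresh(1.0351, 0.0603) = 0.9748
f(x_3) = 8*0.9748^2 - 15*0.9748 + 1.69*|0.9748| = -5.3727


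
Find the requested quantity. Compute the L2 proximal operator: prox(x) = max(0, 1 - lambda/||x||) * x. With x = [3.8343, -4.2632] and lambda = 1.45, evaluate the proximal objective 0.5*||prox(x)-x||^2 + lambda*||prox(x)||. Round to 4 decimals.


Step 1: Compute ||x||.
||x|| = 5.7338
Step 2: Compute scaling factor.
scale = max(0, 1 - 1.45/5.7338) = 0.7471
Step 3: prox(x) = [2.8647, -3.1851]
||prox(x)|| = 4.2838
Step 4: Proximal objective.
0.5*||prox-x||^2 = 1.0513
lambda*||prox|| = 6.2115
Total = 7.2628


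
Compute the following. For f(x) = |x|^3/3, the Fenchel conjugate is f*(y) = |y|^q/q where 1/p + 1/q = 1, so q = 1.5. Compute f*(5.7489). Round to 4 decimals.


The conjugate exponent q satisfies 1/p + 1/q = 1.
p = 3, so q = 3/(3 - 1) = 1.5
|y|^q = 5.7489^1.5 = 13.7841
f*(5.7489) = 13.7841 / 1.5 = 9.1894


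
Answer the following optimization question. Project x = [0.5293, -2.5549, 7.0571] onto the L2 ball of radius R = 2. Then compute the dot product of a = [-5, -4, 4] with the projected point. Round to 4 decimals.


Step 1: Compute ||x|| (intermediates to 6 decimals).
||x|| = sqrt(0.5293^2 + (-2.5549)^2 + 7.0571^2) = 7.523984
Step 2: Project.
Since ||x|| > R, scale = R/||x|| = 2/7.523984 = 0.265817, proj(x) = scale * x
proj(x) = [0.140697, -0.679136, 1.875897]
Step 3: Dot product.
a^T * proj(x) = -5*0.140697 - 4*(-0.679136) + 4*1.875897 = 9.5166


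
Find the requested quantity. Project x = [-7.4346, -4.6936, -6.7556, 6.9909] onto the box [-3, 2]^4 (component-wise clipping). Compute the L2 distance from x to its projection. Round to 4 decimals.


Project each component onto [-3, 2].
clip(-7.4346) = -3.0, clip(-4.6936) = -3.0, clip(-6.7556) = -3.0, clip(6.9909) = 2.0
Projection = [-3.0, -3.0, -3.0, 2.0]
Squared diffs: [19.6657, 2.8683, 14.1045, 24.9091]
Distance = sqrt(61.5476) = 7.8452


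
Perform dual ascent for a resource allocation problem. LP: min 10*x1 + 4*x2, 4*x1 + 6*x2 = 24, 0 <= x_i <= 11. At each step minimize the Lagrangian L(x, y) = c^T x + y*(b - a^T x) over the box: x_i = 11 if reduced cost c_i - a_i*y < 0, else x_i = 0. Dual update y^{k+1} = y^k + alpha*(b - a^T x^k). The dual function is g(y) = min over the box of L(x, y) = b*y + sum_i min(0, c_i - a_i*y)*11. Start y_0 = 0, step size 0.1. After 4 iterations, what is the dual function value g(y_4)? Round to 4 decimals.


Dual ascent for LP: min 10*x1 + 4*x2, 4*x1 + 6*x2 = 24, 0 <= x_i <= 11
Step 1: y^k = 0.0, reduced costs: (10.0, 4.0)
  x^k = (0.0, 0.0), subgradient = b - a^T x = 24.0
  y^{k+1} = 0.0 + 0.1*24.0 = 2.4
Step 2: y^k = 2.4, reduced costs: (0.4, -10.4)
  x^k = (0.0, 11.0), subgradient = b - a^T x = -42.0
  y^{k+1} = 2.4 + 0.1*-42.0 = -1.8
Step 3: y^k = -1.8, reduced costs: (17.2, 14.8)
  x^k = (0.0, 0.0), subgradient = b - a^T x = 24.0
  y^{k+1} = -1.8 + 0.1*24.0 = 0.6
Step 4: y^k = 0.6, reduced costs: (7.6, 0.4)
  x^k = (0.0, 0.0), subgradient = b - a^T x = 24.0
  y^{k+1} = 0.6 + 0.1*24.0 = 3.0
Dual objective at y_4 = 3.0: reduced costs (-2.0, -14.0), box minimizer x = (11.0, 11.0)
g(y_4) = b*y + (c1 - a1*y)*x1 + (c2 - a2*y)*x2 = 24*3.0 + (-2.0)*11.0 + (-14.0)*11.0 = 72.0 - 22.0 - 154.0 = -104.0


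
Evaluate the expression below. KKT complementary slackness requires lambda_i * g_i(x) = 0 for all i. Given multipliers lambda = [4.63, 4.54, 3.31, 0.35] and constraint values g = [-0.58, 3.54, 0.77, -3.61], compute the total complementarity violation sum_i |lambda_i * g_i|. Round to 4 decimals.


KKT complementary slackness check:
lambda_1 * g_1 = 4.63 * -0.58 = -2.6854
lambda_2 * g_2 = 4.54 * 3.54 = 16.0716
lambda_3 * g_3 = 3.31 * 0.77 = 2.5487
lambda_4 * g_4 = 0.35 * -3.61 = -1.2635
Total violation = 2.6854 + 16.0716 + 2.5487 + 1.2635 = 22.5692


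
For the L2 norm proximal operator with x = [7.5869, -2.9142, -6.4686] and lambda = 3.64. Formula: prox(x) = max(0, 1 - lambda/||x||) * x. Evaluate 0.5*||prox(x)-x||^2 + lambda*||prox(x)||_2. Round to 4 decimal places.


Step 1: Compute ||x||.
||x|| = 10.3873
Step 2: Compute scaling factor.
scale = max(0, 1 - 3.64/10.3873) = 0.6496
Step 3: prox(x) = [4.9282, -1.893, -4.2018]
||prox(x)|| = 6.7473
Step 4: Proximal objective.
0.5*||prox-x||^2 = 6.6248
lambda*||prox|| = 24.5602
Total = 31.185


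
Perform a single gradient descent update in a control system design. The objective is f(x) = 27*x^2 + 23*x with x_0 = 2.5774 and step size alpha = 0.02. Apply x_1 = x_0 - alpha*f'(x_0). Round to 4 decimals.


We compute the gradient at x_0 and apply the update.
f'(x) = 54*x + 23
f'(2.5774) = 54*2.5774 + 23 = 162.1796
x_1 = 2.5774 - 0.02*162.1796 = -0.6662


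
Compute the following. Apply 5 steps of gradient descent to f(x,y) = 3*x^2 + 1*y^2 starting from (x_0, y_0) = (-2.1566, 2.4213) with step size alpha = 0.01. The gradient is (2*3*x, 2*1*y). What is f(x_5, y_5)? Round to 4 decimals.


Gradient descent on f(x,y) = 3*x^2 + 1*y^2.
Starting point: (-2.1566, 2.4213), alpha = 0.01
Step 1: grad_x = 2*3*-2.1566 = -12.9396, grad_y = 2*1*2.4213 = 4.8426
  x_1 = -2.1566 - 0.01*-12.9396 = -2.0272
  y_1 = 2.4213 - 0.01*4.8426 = 2.3729
Step 2: grad_x = 2*3*-2.0272 = -12.1632, grad_y = 2*1*2.3729 = 4.7457
  x_2 = -2.0272 - 0.01*-12.1632 = -1.9056
  y_2 = 2.3729 - 0.01*4.7457 = 2.3254
Step 3: grad_x = 2*3*-1.9056 = -11.4334, grad_y = 2*1*2.3254 = 4.6508
  x_3 = -1.9056 - 0.01*-11.4334 = -1.7912
  y_3 = 2.3254 - 0.01*4.6508 = 2.2789
Step 4: grad_x = 2*3*-1.7912 = -10.7474, grad_y = 2*1*2.2789 = 4.5578
  x_4 = -1.7912 - 0.01*-10.7474 = -1.6838
  y_4 = 2.2789 - 0.01*4.5578 = 2.2333
Step 5: grad_x = 2*3*-1.6838 = -10.1026, grad_y = 2*1*2.2333 = 4.4667
  x_5 = -1.6838 - 0.01*-10.1026 = -1.5827
  y_5 = 2.2333 - 0.01*4.4667 = 2.1887
f(-1.5827, 2.1887) = 3*(-1.5827)^2 + 1*2.1887^2 = 12.3054


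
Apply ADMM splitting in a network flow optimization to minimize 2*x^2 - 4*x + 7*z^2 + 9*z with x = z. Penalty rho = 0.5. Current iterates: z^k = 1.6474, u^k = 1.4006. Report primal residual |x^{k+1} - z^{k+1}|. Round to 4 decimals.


ADMM iteration with rho = 0.5, z^k = 1.6474, u^k = 1.4006
Step 1: x-update.
Minimize 2*x^2 - 4*x + (0.5/2)*(x - 1.6474 + 1.4006)^2
FOC: (2*2 + 0.5)*x = 4 + 0.5*(1.6474 - 1.4006)
x^{k+1} = 0.9163
Step 2: z-update.
Minimize 7*z^2 + 9*z + (0.5/2)*(0.9163 - z + 1.4006)^2
FOC: (2*7 + 0.5)*z = -9 + 0.5*(0.9163 + 1.4006)
z^{k+1} = -0.5408
Step 3: u-update.
u^{k+1} = 1.4006 + 0.9163 + 0.5408 = 2.8577
Step 4: Primal residual = |0.9163 + 0.5408| = 1.4571


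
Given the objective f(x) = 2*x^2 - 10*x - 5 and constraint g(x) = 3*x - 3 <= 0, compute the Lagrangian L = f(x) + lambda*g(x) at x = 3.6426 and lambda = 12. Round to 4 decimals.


Step 1: Evaluate f(x).
f(3.6426) = 2*3.6426^2 - 10*3.6426 - 5 = -14.8889
Step 2: Evaluate g(x).
g(3.6426) = 3*3.6426 - 3 = 7.9278
Step 3: Compute Lagrangian.
L = -14.8889 + 12*7.9278 = 80.2447


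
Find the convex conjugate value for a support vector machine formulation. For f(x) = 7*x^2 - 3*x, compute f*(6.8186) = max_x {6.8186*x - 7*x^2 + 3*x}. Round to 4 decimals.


f*(y) = sup_x {y*x - a*x^2 - b*x} = sup_x {(y-b)*x - a*x^2}
FOC: (y - b) - 2a*x = 0 => x* = (y - b)/(2a)
x* = (6.8186 + 3)/(2*7) = 0.7013
f*(6.8186) = (y-b)^2/(4a) = (6.8186 + 3)^2/(4*7)
= 96.4049/28 = 3.443


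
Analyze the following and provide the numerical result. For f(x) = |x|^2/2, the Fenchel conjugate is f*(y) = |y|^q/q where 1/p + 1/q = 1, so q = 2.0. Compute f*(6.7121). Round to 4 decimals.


The conjugate exponent q satisfies 1/p + 1/q = 1.
p = 2, so q = 2/(2 - 1) = 2.0
|y|^q = 6.7121^2.0 = 45.0523
f*(6.7121) = 45.0523 / 2.0 = 22.5261


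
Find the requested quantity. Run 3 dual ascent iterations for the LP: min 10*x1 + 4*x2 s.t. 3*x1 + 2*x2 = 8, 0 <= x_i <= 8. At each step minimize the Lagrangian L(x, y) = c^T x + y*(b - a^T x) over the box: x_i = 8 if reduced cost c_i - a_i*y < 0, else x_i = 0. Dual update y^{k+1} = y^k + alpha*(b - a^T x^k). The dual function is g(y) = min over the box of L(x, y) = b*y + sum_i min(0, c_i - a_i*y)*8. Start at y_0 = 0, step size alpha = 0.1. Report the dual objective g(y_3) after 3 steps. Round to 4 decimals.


Dual ascent for LP: min 10*x1 + 4*x2, 3*x1 + 2*x2 = 8, 0 <= x_i <= 8
Step 1: y^k = 0.0, reduced costs: (10.0, 4.0)
  x^k = (0.0, 0.0), subgradient = b - a^T x = 8.0
  y^{k+1} = 0.0 + 0.1*8.0 = 0.8
Step 2: y^k = 0.8, reduced costs: (7.6, 2.4)
  x^k = (0.0, 0.0), subgradient = b - a^T x = 8.0
  y^{k+1} = 0.8 + 0.1*8.0 = 1.6
Step 3: y^k = 1.6, reduced costs: (5.2, 0.8)
  x^k = (0.0, 0.0), subgradient = b - a^T x = 8.0
  y^{k+1} = 1.6 + 0.1*8.0 = 2.4
Dual objective at y_3 = 2.4: reduced costs (2.8, -0.8), box minimizer x = (0.0, 8.0)
g(y_3) = b*y + (c1 - a1*y)*x1 + (c2 - a2*y)*x2 = 8*2.4 + 2.8*0.0 + (-0.8)*8.0 = 19.2 + 0.0 - 6.4 = 12.8


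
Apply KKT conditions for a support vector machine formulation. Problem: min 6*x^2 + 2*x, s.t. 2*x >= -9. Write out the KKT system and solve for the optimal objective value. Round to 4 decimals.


Step 1: Try lambda = 0 (constraint inactive).
Stationarity: 2*6*x + 2 = 0
x* = -2/(2*6) = -1/6 = -0.1667 (rounded; the exact value -1/6 is used below)
Check constraint: 2*-0.1667 = -0.3334 >= -9 -- satisfied.
Step 2: Compute optimal value.
f(x*) = 6*(-1/6)^2 + 2*(-1/6) = -0.1667


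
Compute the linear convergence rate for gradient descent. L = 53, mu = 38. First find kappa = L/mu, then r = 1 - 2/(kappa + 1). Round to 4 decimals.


Step 1: Compute the condition number.
kappa = L/mu = 53/38 = 1.3947
Step 2: Compute the convergence rate.
r = 1 - 2/(kappa + 1) = 1 - 2*mu/(L + mu) = (L - mu)/(L + mu) = 15/91 = 0.1648


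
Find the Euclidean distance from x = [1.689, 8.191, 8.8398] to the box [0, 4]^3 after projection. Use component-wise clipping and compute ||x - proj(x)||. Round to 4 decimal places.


Project each component onto [0, 4].
clip(1.689) = 1.689, clip(8.191) = 4.0, clip(8.8398) = 4.0
Projection = [1.689, 4.0, 4.0]
Squared diffs: [0.0, 17.5645, 23.4237]
Distance = sqrt(40.9882) = 6.4022


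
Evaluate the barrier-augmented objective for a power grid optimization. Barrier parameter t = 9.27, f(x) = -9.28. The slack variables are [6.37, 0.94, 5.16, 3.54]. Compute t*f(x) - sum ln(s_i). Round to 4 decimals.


Step 1: Compute log-barrier.
ln values: [1.8516, -0.0619, 1.6409, 1.2641]
phi = -(1.8516 - 0.0619 + 1.6409 + 1.2641) = -4.6948
Step 2: Compute augmented objective.
t*f(x) = 9.27*-9.28 = -86.0256
Total = -86.0256 - 4.6948 = -90.7204


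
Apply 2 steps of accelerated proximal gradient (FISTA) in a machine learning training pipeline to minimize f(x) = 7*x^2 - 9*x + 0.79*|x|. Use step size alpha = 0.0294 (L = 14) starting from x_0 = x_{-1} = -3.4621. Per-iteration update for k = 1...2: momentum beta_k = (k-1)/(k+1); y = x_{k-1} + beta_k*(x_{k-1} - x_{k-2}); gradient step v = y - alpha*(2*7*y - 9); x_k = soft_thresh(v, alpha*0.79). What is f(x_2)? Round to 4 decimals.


FISTA on f(x) = 7*x^2 - 9*x + 0.79*|x|
L = 14, alpha = 0.0294
Iteration 1: beta = 0.0, y = -3.4621 + 0.0*(-3.4621 + 3.4621) = -3.4621
  grad(y) = -57.4694, v = y - alpha*grad = -1.7725
  prox(v) = soft_thresh(-1.7725, 0.0232) = -1.7493
Iteration 2: beta = 0.3333, y = -1.7493 + 0.3333*(-1.7493 + 3.4621) = -1.1783
  grad(y) = -25.4966, v = y - alpha*grad = -0.4287
  prox(v) = soft_thresh(-0.4287, 0.0232) = -0.4055
f(x_2) = 7*(-0.4055)^2 - 9*(-0.4055) + 0.79*|-0.4055| = 5.1209


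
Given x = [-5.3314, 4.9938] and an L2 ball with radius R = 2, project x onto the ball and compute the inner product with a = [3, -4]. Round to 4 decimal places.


Step 1: Compute ||x|| (intermediates to 6 decimals).
||x|| = sqrt((-5.3314)^2 + 4.9938^2) = 7.304921
Step 2: Project.
Since ||x|| > R, scale = R/||x|| = 2/7.304921 = 0.273788, proj(x) = scale * x
proj(x) = [-1.459673, 1.367243]
Step 3: Dot product.
a^T * proj(x) = 3*(-1.459673) - 4*1.367243 = -9.848


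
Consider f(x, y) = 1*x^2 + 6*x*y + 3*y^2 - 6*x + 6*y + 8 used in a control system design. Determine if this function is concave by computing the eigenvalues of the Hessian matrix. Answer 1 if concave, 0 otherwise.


The Hessian of f(x,y) = 1*x^2 + 6*x*y + 3*y^2 - 6*x + 6*y + 8 is:
H = [[2, 6], [6, 6]]
Trace = 2 + 6 = 8
Determinant = 2*6 - (6)^2 = -24
Discriminant = (8)^2 - 4*-24 = 160.0
Eigenvalues: lambda_1 = -2.3246, lambda_2 = 10.3246
The function is not concave.

0


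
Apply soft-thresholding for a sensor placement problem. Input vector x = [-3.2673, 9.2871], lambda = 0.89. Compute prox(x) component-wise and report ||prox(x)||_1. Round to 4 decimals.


Soft-thresholding with lambda = 0.89:
prox(-3.2673) = sign(-3.2673)*max(|-3.2673| - 0.89, 0) = -2.3773
prox(9.2871) = sign(9.2871)*max(|9.2871| - 0.89, 0) = 8.3971
prox(x) = [-2.3773, 8.3971]
||prox(x)||_1 = 2.3773 + 8.3971 = 10.7744


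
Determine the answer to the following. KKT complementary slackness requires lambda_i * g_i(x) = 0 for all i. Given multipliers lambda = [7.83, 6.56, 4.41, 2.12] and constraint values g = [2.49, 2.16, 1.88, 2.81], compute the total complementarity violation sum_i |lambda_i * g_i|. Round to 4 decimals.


KKT complementary slackness check:
lambda_1 * g_1 = 7.83 * 2.49 = 19.4967
lambda_2 * g_2 = 6.56 * 2.16 = 14.1696
lambda_3 * g_3 = 4.41 * 1.88 = 8.2908
lambda_4 * g_4 = 2.12 * 2.81 = 5.9572
Total violation = 19.4967 + 14.1696 + 8.2908 + 5.9572 = 47.9143


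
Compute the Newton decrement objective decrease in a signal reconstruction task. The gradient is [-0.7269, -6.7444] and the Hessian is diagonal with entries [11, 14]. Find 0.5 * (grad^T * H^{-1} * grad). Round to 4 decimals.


Step 1: H is diagonal, so H^(-1) * g = [-0.0661, -0.4817].
Step 2: g^T H^(-1) g = sum_i g_i^2 / H_ii
  = (-0.7269)^2/11 + (-6.7444)^2/14
  = 0.048 + 3.2491 = 3.2971
Step 3: Objective decrease = 0.5 * g^T H^(-1) g = 1.6486
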